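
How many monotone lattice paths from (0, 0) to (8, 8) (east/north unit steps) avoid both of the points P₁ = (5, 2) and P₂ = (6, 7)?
Number of paths = 6336

Inclusion–exclusion. Total paths: C(16, 8) = 12870. Through P₁: C(7, 5)·C(9, 3) = 1764. Through P₂: C(13, 6)·C(3, 2) = 5148. Since P₁ is strictly southwest of P₂, a monotone path through both must visit P₁ then P₂; paths through both = C(7, 5)·C(6, 1)·C(3, 2) = 378. Avoid both = 12870 − 1764 − 5148 + 378 = 6336.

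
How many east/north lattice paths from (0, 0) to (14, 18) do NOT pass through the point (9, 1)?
Number of paths = 471172260

Total paths from (0, 0) to (14, 18): C(32, 14) = 471435600. Paths through (9, 1): (paths (0, 0) → (9, 1)) × (paths (9, 1) → (14, 18)) = C(10, 9) · C(22, 5) = 10 · 26334 = 263340. Avoidance count = 471435600 − 263340 = 471172260.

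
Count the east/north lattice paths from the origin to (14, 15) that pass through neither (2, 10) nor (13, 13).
Number of paths = 46020624

Inclusion–exclusion. Total paths: C(29, 14) = 77558760. Through P₁: C(12, 2)·C(17, 12) = 408408. Through P₂: C(26, 13)·C(3, 1) = 31201800. Since P₁ is strictly southwest of P₂, a monotone path through both must visit P₁ then P₂; paths through both = C(12, 2)·C(14, 11)·C(3, 1) = 72072. Avoid both = 77558760 − 408408 − 31201800 + 72072 = 46020624.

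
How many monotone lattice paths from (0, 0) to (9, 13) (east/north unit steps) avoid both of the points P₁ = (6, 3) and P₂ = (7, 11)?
Number of paths = 286988

Inclusion–exclusion. Total paths: C(22, 9) = 497420. Through P₁: C(9, 6)·C(13, 3) = 24024. Through P₂: C(18, 7)·C(4, 2) = 190944. Since P₁ is strictly southwest of P₂, a monotone path through both must visit P₁ then P₂; paths through both = C(9, 6)·C(9, 1)·C(4, 2) = 4536. Avoid both = 497420 − 24024 − 190944 + 4536 = 286988.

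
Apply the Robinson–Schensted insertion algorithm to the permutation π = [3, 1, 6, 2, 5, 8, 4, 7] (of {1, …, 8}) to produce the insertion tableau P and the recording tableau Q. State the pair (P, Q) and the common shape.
P = [1, 2, 4, 7] / [3, 5, 8] / [6];  Q = [1, 3, 5, 6] / [2, 4, 8] / [7];  common shape = (4, 3, 1)

Row-insert the values π_1, π_2, … into P one at a time, bumping the leftmost entry strictly greater than the inserted value down to the next row. The recording tableau Q records, in position (i, j), the step at which that cell was added to P.
  Insert 3 (step 1): P = [3];  Q = [1]
  Insert 1 (step 2): P = [1] / [3];  Q = [1] / [2]
  Insert 6 (step 3): P = [1, 6] / [3];  Q = [1, 3] / [2]
  Insert 2 (step 4): P = [1, 2] / [3, 6];  Q = [1, 3] / [2, 4]
  Insert 5 (step 5): P = [1, 2, 5] / [3, 6];  Q = [1, 3, 5] / [2, 4]
  Insert 8 (step 6): P = [1, 2, 5, 8] / [3, 6];  Q = [1, 3, 5, 6] / [2, 4]
  Insert 4 (step 7): P = [1, 2, 4, 8] / [3, 5] / [6];  Q = [1, 3, 5, 6] / [2, 4] / [7]
  Insert 7 (step 8): P = [1, 2, 4, 7] / [3, 5, 8] / [6];  Q = [1, 3, 5, 6] / [2, 4, 8] / [7]
Final shape: (4, 3, 1).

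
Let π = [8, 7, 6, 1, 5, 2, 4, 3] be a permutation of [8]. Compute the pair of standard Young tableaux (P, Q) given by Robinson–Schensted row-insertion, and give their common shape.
P = [1, 2, 3] / [4] / [5] / [6] / [7] / [8];  Q = [1, 5, 7] / [2] / [3] / [4] / [6] / [8];  common shape = (3, 1, 1, 1, 1, 1)

Row-insert the values π_1, π_2, … into P one at a time, bumping the leftmost entry strictly greater than the inserted value down to the next row. The recording tableau Q records, in position (i, j), the step at which that cell was added to P.
  Insert 8 (step 1): P = [8];  Q = [1]
  Insert 7 (step 2): P = [7] / [8];  Q = [1] / [2]
  Insert 6 (step 3): P = [6] / [7] / [8];  Q = [1] / [2] / [3]
  Insert 1 (step 4): P = [1] / [6] / [7] / [8];  Q = [1] / [2] / [3] / [4]
  Insert 5 (step 5): P = [1, 5] / [6] / [7] / [8];  Q = [1, 5] / [2] / [3] / [4]
  Insert 2 (step 6): P = [1, 2] / [5] / [6] / [7] / [8];  Q = [1, 5] / [2] / [3] / [4] / [6]
  Insert 4 (step 7): P = [1, 2, 4] / [5] / [6] / [7] / [8];  Q = [1, 5, 7] / [2] / [3] / [4] / [6]
  Insert 3 (step 8): P = [1, 2, 3] / [4] / [5] / [6] / [7] / [8];  Q = [1, 5, 7] / [2] / [3] / [4] / [6] / [8]
Final shape: (3, 1, 1, 1, 1, 1).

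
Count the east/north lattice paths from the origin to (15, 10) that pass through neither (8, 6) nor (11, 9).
Number of paths = 1738270

Inclusion–exclusion. Total paths: C(25, 15) = 3268760. Through P₁: C(14, 8)·C(11, 7) = 990990. Through P₂: C(20, 11)·C(5, 4) = 839800. Since P₁ is strictly southwest of P₂, a monotone path through both must visit P₁ then P₂; paths through both = C(14, 8)·C(6, 3)·C(5, 4) = 300300. Avoid both = 3268760 − 990990 − 839800 + 300300 = 1738270.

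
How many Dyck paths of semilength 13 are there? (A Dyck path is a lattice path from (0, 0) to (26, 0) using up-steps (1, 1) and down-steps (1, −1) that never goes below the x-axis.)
C_13 = 742900

These Dyck paths are counted by the Catalan number C_n = (1/(n + 1)) · C(2n, n). For n = 13: C_13 = (1/14) · C(26, 13) = 10400600/14 = 742900.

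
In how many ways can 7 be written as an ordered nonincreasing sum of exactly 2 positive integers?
p(7, 2 parts) = 3

Partitions of n into exactly k parts ↔ partitions of n − k into at most k parts (subtract 1 from each part). For n = 7, k = 2, the partitions are: 6+1, 5+2, 4+3. Count = 3.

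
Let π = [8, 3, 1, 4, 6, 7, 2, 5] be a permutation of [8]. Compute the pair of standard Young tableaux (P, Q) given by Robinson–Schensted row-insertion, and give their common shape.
P = [1, 2, 5, 7] / [3, 4, 6] / [8];  Q = [1, 4, 5, 6] / [2, 7, 8] / [3];  common shape = (4, 3, 1)

Row-insert the values π_1, π_2, … into P one at a time, bumping the leftmost entry strictly greater than the inserted value down to the next row. The recording tableau Q records, in position (i, j), the step at which that cell was added to P.
  Insert 8 (step 1): P = [8];  Q = [1]
  Insert 3 (step 2): P = [3] / [8];  Q = [1] / [2]
  Insert 1 (step 3): P = [1] / [3] / [8];  Q = [1] / [2] / [3]
  Insert 4 (step 4): P = [1, 4] / [3] / [8];  Q = [1, 4] / [2] / [3]
  Insert 6 (step 5): P = [1, 4, 6] / [3] / [8];  Q = [1, 4, 5] / [2] / [3]
  Insert 7 (step 6): P = [1, 4, 6, 7] / [3] / [8];  Q = [1, 4, 5, 6] / [2] / [3]
  Insert 2 (step 7): P = [1, 2, 6, 7] / [3, 4] / [8];  Q = [1, 4, 5, 6] / [2, 7] / [3]
  Insert 5 (step 8): P = [1, 2, 5, 7] / [3, 4, 6] / [8];  Q = [1, 4, 5, 6] / [2, 7, 8] / [3]
Final shape: (4, 3, 1).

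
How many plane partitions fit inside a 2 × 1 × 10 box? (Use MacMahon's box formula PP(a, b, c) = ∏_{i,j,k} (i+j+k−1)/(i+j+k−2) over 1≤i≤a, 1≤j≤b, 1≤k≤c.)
PP(2, 1, 10) = 66

Evaluate the triple product over i = 1..2, j = 1..1, k = 1..10. The factors are (2/1) · (3/2) · (4/3) · (5/4) · (6/5) · (7/6) · (8/7) · (9/8) · … (20 factors total). The numerators and denominators telescope so the product is an integer; carrying out the multiplication exactly gives PP(2, 1, 10) = 66.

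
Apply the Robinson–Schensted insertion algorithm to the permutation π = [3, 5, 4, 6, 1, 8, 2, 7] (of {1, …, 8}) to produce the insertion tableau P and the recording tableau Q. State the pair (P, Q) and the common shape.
P = [1, 2, 6, 7] / [3, 4, 8] / [5];  Q = [1, 2, 4, 6] / [3, 7, 8] / [5];  common shape = (4, 3, 1)

Row-insert the values π_1, π_2, … into P one at a time, bumping the leftmost entry strictly greater than the inserted value down to the next row. The recording tableau Q records, in position (i, j), the step at which that cell was added to P.
  Insert 3 (step 1): P = [3];  Q = [1]
  Insert 5 (step 2): P = [3, 5];  Q = [1, 2]
  Insert 4 (step 3): P = [3, 4] / [5];  Q = [1, 2] / [3]
  Insert 6 (step 4): P = [3, 4, 6] / [5];  Q = [1, 2, 4] / [3]
  Insert 1 (step 5): P = [1, 4, 6] / [3] / [5];  Q = [1, 2, 4] / [3] / [5]
  Insert 8 (step 6): P = [1, 4, 6, 8] / [3] / [5];  Q = [1, 2, 4, 6] / [3] / [5]
  Insert 2 (step 7): P = [1, 2, 6, 8] / [3, 4] / [5];  Q = [1, 2, 4, 6] / [3, 7] / [5]
  Insert 7 (step 8): P = [1, 2, 6, 7] / [3, 4, 8] / [5];  Q = [1, 2, 4, 6] / [3, 7, 8] / [5]
Final shape: (4, 3, 1).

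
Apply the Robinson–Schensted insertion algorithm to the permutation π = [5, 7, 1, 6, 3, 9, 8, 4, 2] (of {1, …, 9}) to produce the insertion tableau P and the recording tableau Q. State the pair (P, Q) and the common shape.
P = [1, 2, 4] / [3, 6, 8] / [5, 9] / [7];  Q = [1, 2, 6] / [3, 4, 7] / [5, 8] / [9];  common shape = (3, 3, 2, 1)

Row-insert the values π_1, π_2, … into P one at a time, bumping the leftmost entry strictly greater than the inserted value down to the next row. The recording tableau Q records, in position (i, j), the step at which that cell was added to P.
  Insert 5 (step 1): P = [5];  Q = [1]
  Insert 7 (step 2): P = [5, 7];  Q = [1, 2]
  Insert 1 (step 3): P = [1, 7] / [5];  Q = [1, 2] / [3]
  Insert 6 (step 4): P = [1, 6] / [5, 7];  Q = [1, 2] / [3, 4]
  Insert 3 (step 5): P = [1, 3] / [5, 6] / [7];  Q = [1, 2] / [3, 4] / [5]
  Insert 9 (step 6): P = [1, 3, 9] / [5, 6] / [7];  Q = [1, 2, 6] / [3, 4] / [5]
  Insert 8 (step 7): P = [1, 3, 8] / [5, 6, 9] / [7];  Q = [1, 2, 6] / [3, 4, 7] / [5]
  Insert 4 (step 8): P = [1, 3, 4] / [5, 6, 8] / [7, 9];  Q = [1, 2, 6] / [3, 4, 7] / [5, 8]
  Insert 2 (step 9): P = [1, 2, 4] / [3, 6, 8] / [5, 9] / [7];  Q = [1, 2, 6] / [3, 4, 7] / [5, 8] / [9]
Final shape: (3, 3, 2, 1).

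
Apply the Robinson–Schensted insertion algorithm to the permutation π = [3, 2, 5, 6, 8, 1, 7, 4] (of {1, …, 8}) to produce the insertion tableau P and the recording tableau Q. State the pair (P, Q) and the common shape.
P = [1, 4, 6, 7] / [2, 5] / [3, 8];  Q = [1, 3, 4, 5] / [2, 7] / [6, 8];  common shape = (4, 2, 2)

Row-insert the values π_1, π_2, … into P one at a time, bumping the leftmost entry strictly greater than the inserted value down to the next row. The recording tableau Q records, in position (i, j), the step at which that cell was added to P.
  Insert 3 (step 1): P = [3];  Q = [1]
  Insert 2 (step 2): P = [2] / [3];  Q = [1] / [2]
  Insert 5 (step 3): P = [2, 5] / [3];  Q = [1, 3] / [2]
  Insert 6 (step 4): P = [2, 5, 6] / [3];  Q = [1, 3, 4] / [2]
  Insert 8 (step 5): P = [2, 5, 6, 8] / [3];  Q = [1, 3, 4, 5] / [2]
  Insert 1 (step 6): P = [1, 5, 6, 8] / [2] / [3];  Q = [1, 3, 4, 5] / [2] / [6]
  Insert 7 (step 7): P = [1, 5, 6, 7] / [2, 8] / [3];  Q = [1, 3, 4, 5] / [2, 7] / [6]
  Insert 4 (step 8): P = [1, 4, 6, 7] / [2, 5] / [3, 8];  Q = [1, 3, 4, 5] / [2, 7] / [6, 8]
Final shape: (4, 2, 2).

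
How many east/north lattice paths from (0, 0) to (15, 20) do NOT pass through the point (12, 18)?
Number of paths = 2383010910

Total paths from (0, 0) to (15, 20): C(35, 15) = 3247943160. Paths through (12, 18): (paths (0, 0) → (12, 18)) × (paths (12, 18) → (15, 20)) = C(30, 12) · C(5, 3) = 86493225 · 10 = 864932250. Avoidance count = 3247943160 − 864932250 = 2383010910.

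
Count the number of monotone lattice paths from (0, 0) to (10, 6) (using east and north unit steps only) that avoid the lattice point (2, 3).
Number of paths = 6358

Total paths from (0, 0) to (10, 6): C(16, 10) = 8008. Paths through (2, 3): (paths (0, 0) → (2, 3)) × (paths (2, 3) → (10, 6)) = C(5, 2) · C(11, 8) = 10 · 165 = 1650. Avoidance count = 8008 − 1650 = 6358.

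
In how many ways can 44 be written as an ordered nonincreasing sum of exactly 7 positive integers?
p(44, 7 parts) = 4526

Partitions of n into exactly k parts are in bijection with partitions of n − k into at most k parts (subtract 1 from each part). So p(44, exactly 7) = p(37, parts ≤ 7). Computing via the recurrence p(m, j) = p(m, j−1) + p(m−j, j) gives 4526.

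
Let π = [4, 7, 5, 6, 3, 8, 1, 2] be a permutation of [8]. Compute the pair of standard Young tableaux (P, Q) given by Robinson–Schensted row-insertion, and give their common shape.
P = [1, 2, 6, 8] / [3, 5] / [4] / [7];  Q = [1, 2, 4, 6] / [3, 8] / [5] / [7];  common shape = (4, 2, 1, 1)

Row-insert the values π_1, π_2, … into P one at a time, bumping the leftmost entry strictly greater than the inserted value down to the next row. The recording tableau Q records, in position (i, j), the step at which that cell was added to P.
  Insert 4 (step 1): P = [4];  Q = [1]
  Insert 7 (step 2): P = [4, 7];  Q = [1, 2]
  Insert 5 (step 3): P = [4, 5] / [7];  Q = [1, 2] / [3]
  Insert 6 (step 4): P = [4, 5, 6] / [7];  Q = [1, 2, 4] / [3]
  Insert 3 (step 5): P = [3, 5, 6] / [4] / [7];  Q = [1, 2, 4] / [3] / [5]
  Insert 8 (step 6): P = [3, 5, 6, 8] / [4] / [7];  Q = [1, 2, 4, 6] / [3] / [5]
  Insert 1 (step 7): P = [1, 5, 6, 8] / [3] / [4] / [7];  Q = [1, 2, 4, 6] / [3] / [5] / [7]
  Insert 2 (step 8): P = [1, 2, 6, 8] / [3, 5] / [4] / [7];  Q = [1, 2, 4, 6] / [3, 8] / [5] / [7]
Final shape: (4, 2, 1, 1).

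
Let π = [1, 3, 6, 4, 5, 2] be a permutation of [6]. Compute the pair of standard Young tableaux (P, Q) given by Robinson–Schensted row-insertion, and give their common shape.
P = [1, 2, 4, 5] / [3] / [6];  Q = [1, 2, 3, 5] / [4] / [6];  common shape = (4, 1, 1)

Row-insert the values π_1, π_2, … into P one at a time, bumping the leftmost entry strictly greater than the inserted value down to the next row. The recording tableau Q records, in position (i, j), the step at which that cell was added to P.
  Insert 1 (step 1): P = [1];  Q = [1]
  Insert 3 (step 2): P = [1, 3];  Q = [1, 2]
  Insert 6 (step 3): P = [1, 3, 6];  Q = [1, 2, 3]
  Insert 4 (step 4): P = [1, 3, 4] / [6];  Q = [1, 2, 3] / [4]
  Insert 5 (step 5): P = [1, 3, 4, 5] / [6];  Q = [1, 2, 3, 5] / [4]
  Insert 2 (step 6): P = [1, 2, 4, 5] / [3] / [6];  Q = [1, 2, 3, 5] / [4] / [6]
Final shape: (4, 1, 1).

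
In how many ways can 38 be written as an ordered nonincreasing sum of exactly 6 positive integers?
p(38, 6 parts) = 1540

Partitions of n into exactly k parts are in bijection with partitions of n − k into at most k parts (subtract 1 from each part). So p(38, exactly 6) = p(32, parts ≤ 6). Computing via the recurrence p(m, j) = p(m, j−1) + p(m−j, j) gives 1540.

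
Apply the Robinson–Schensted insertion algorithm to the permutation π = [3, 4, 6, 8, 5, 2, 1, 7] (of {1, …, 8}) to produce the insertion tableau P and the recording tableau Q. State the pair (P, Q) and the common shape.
P = [1, 4, 5, 7] / [2, 8] / [3] / [6];  Q = [1, 2, 3, 4] / [5, 8] / [6] / [7];  common shape = (4, 2, 1, 1)

Row-insert the values π_1, π_2, … into P one at a time, bumping the leftmost entry strictly greater than the inserted value down to the next row. The recording tableau Q records, in position (i, j), the step at which that cell was added to P.
  Insert 3 (step 1): P = [3];  Q = [1]
  Insert 4 (step 2): P = [3, 4];  Q = [1, 2]
  Insert 6 (step 3): P = [3, 4, 6];  Q = [1, 2, 3]
  Insert 8 (step 4): P = [3, 4, 6, 8];  Q = [1, 2, 3, 4]
  Insert 5 (step 5): P = [3, 4, 5, 8] / [6];  Q = [1, 2, 3, 4] / [5]
  Insert 2 (step 6): P = [2, 4, 5, 8] / [3] / [6];  Q = [1, 2, 3, 4] / [5] / [6]
  Insert 1 (step 7): P = [1, 4, 5, 8] / [2] / [3] / [6];  Q = [1, 2, 3, 4] / [5] / [6] / [7]
  Insert 7 (step 8): P = [1, 4, 5, 7] / [2, 8] / [3] / [6];  Q = [1, 2, 3, 4] / [5, 8] / [6] / [7]
Final shape: (4, 2, 1, 1).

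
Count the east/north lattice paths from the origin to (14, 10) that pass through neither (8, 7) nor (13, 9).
Number of paths = 696146

Inclusion–exclusion. Total paths: C(24, 14) = 1961256. Through P₁: C(15, 8)·C(9, 6) = 540540. Through P₂: C(22, 13)·C(2, 1) = 994840. Since P₁ is strictly southwest of P₂, a monotone path through both must visit P₁ then P₂; paths through both = C(15, 8)·C(7, 5)·C(2, 1) = 270270. Avoid both = 1961256 − 540540 − 994840 + 270270 = 696146.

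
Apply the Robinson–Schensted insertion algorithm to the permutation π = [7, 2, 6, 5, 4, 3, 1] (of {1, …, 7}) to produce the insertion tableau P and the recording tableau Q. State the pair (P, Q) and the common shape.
P = [1, 3] / [2] / [4] / [5] / [6] / [7];  Q = [1, 3] / [2] / [4] / [5] / [6] / [7];  common shape = (2, 1, 1, 1, 1, 1)

Row-insert the values π_1, π_2, … into P one at a time, bumping the leftmost entry strictly greater than the inserted value down to the next row. The recording tableau Q records, in position (i, j), the step at which that cell was added to P.
  Insert 7 (step 1): P = [7];  Q = [1]
  Insert 2 (step 2): P = [2] / [7];  Q = [1] / [2]
  Insert 6 (step 3): P = [2, 6] / [7];  Q = [1, 3] / [2]
  Insert 5 (step 4): P = [2, 5] / [6] / [7];  Q = [1, 3] / [2] / [4]
  Insert 4 (step 5): P = [2, 4] / [5] / [6] / [7];  Q = [1, 3] / [2] / [4] / [5]
  Insert 3 (step 6): P = [2, 3] / [4] / [5] / [6] / [7];  Q = [1, 3] / [2] / [4] / [5] / [6]
  Insert 1 (step 7): P = [1, 3] / [2] / [4] / [5] / [6] / [7];  Q = [1, 3] / [2] / [4] / [5] / [6] / [7]
Final shape: (2, 1, 1, 1, 1, 1).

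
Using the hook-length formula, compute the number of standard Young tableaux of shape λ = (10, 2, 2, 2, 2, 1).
# SYT of shape (10, 2, 2, 2, 2, 1) = 1790712

Hook-length formula: f^λ = n! / Π hook(c), product over all cells c of the Young diagram. For λ = (10, 2, 2, 2, 2, 1), n = 19 boxes. Hook lengths by row (left-to-right, top-to-bottom): [15, 13, 8, 7, 6, 5, 4, 3, 2, 1]; [6, 4]; [5, 3]; [4, 2]; [3, 1]; [1]. Product of hooks = 67931136000. So f^λ = 19! / 67931136000 = 121645100408832000 / 67931136000 = 1790712.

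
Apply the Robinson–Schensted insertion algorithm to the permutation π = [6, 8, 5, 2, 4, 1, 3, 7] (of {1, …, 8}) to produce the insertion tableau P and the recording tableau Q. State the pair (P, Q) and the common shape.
P = [1, 3, 7] / [2, 4] / [5, 8] / [6];  Q = [1, 2, 8] / [3, 5] / [4, 7] / [6];  common shape = (3, 2, 2, 1)

Row-insert the values π_1, π_2, … into P one at a time, bumping the leftmost entry strictly greater than the inserted value down to the next row. The recording tableau Q records, in position (i, j), the step at which that cell was added to P.
  Insert 6 (step 1): P = [6];  Q = [1]
  Insert 8 (step 2): P = [6, 8];  Q = [1, 2]
  Insert 5 (step 3): P = [5, 8] / [6];  Q = [1, 2] / [3]
  Insert 2 (step 4): P = [2, 8] / [5] / [6];  Q = [1, 2] / [3] / [4]
  Insert 4 (step 5): P = [2, 4] / [5, 8] / [6];  Q = [1, 2] / [3, 5] / [4]
  Insert 1 (step 6): P = [1, 4] / [2, 8] / [5] / [6];  Q = [1, 2] / [3, 5] / [4] / [6]
  Insert 3 (step 7): P = [1, 3] / [2, 4] / [5, 8] / [6];  Q = [1, 2] / [3, 5] / [4, 7] / [6]
  Insert 7 (step 8): P = [1, 3, 7] / [2, 4] / [5, 8] / [6];  Q = [1, 2, 8] / [3, 5] / [4, 7] / [6]
Final shape: (3, 2, 2, 1).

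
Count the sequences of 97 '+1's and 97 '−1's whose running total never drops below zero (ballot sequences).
C_97 = 14657929356129575437016877846657032761712954950899755100

These ballot sequences are counted by the Catalan number C_n = (1/(n + 1)) · C(2n, n). For n = 97: C_97 = (1/98) · C(194, 97) = 1436477076900698392827654028972389210647869585188175999800/98 = 14657929356129575437016877846657032761712954950899755100.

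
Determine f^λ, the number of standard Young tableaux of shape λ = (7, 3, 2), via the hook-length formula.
# SYT of shape (7, 3, 2) = 1925

Hook-length formula: f^λ = n! / Π hook(c), product over all cells c of the Young diagram. For λ = (7, 3, 2), n = 12 boxes. Hook lengths by row (left-to-right, top-to-bottom): [9, 8, 6, 4, 3, 2, 1]; [4, 3, 1]; [2, 1]. Product of hooks = 248832. So f^λ = 12! / 248832 = 479001600 / 248832 = 1925.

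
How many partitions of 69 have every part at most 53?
p(69, parts ≤ 53) = 3553661

Use the recurrence p(n, m) = p(n, m−1) + p(n−m, m): either the largest part is < m (count p(n, m−1)) or the largest part is exactly m (remove one copy of m, count p(n−m, m)). With p(0, ·) = 1 this gives p(69, parts ≤ 53) = 3553661. (By conjugating Young diagrams, this also counts partitions of 69 into at most 53 parts.)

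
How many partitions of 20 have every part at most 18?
p(20, parts ≤ 18) = 625

Use the recurrence p(n, m) = p(n, m−1) + p(n−m, m): either the largest part is < m (count p(n, m−1)) or the largest part is exactly m (remove one copy of m, count p(n−m, m)). With p(0, ·) = 1 this gives p(20, parts ≤ 18) = 625. (By conjugating Young diagrams, this also counts partitions of 20 into at most 18 parts.)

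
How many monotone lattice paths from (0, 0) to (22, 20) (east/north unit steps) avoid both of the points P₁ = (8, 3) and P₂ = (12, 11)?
Number of paths = 352679202461

Inclusion–exclusion. Total paths: C(42, 22) = 513791607420. Through P₁: C(11, 8)·C(31, 14) = 43755116625. Through P₂: C(23, 12)·C(19, 10) = 124902261484. Since P₁ is strictly southwest of P₂, a monotone path through both must visit P₁ then P₂; paths through both = C(11, 8)·C(12, 4)·C(19, 10) = 7544973150. Avoid both = 513791607420 − 43755116625 − 124902261484 + 7544973150 = 352679202461.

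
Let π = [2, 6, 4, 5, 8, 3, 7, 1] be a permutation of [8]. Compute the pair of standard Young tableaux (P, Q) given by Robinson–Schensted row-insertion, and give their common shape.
P = [1, 3, 5, 7] / [2, 8] / [4] / [6];  Q = [1, 2, 4, 5] / [3, 7] / [6] / [8];  common shape = (4, 2, 1, 1)

Row-insert the values π_1, π_2, … into P one at a time, bumping the leftmost entry strictly greater than the inserted value down to the next row. The recording tableau Q records, in position (i, j), the step at which that cell was added to P.
  Insert 2 (step 1): P = [2];  Q = [1]
  Insert 6 (step 2): P = [2, 6];  Q = [1, 2]
  Insert 4 (step 3): P = [2, 4] / [6];  Q = [1, 2] / [3]
  Insert 5 (step 4): P = [2, 4, 5] / [6];  Q = [1, 2, 4] / [3]
  Insert 8 (step 5): P = [2, 4, 5, 8] / [6];  Q = [1, 2, 4, 5] / [3]
  Insert 3 (step 6): P = [2, 3, 5, 8] / [4] / [6];  Q = [1, 2, 4, 5] / [3] / [6]
  Insert 7 (step 7): P = [2, 3, 5, 7] / [4, 8] / [6];  Q = [1, 2, 4, 5] / [3, 7] / [6]
  Insert 1 (step 8): P = [1, 3, 5, 7] / [2, 8] / [4] / [6];  Q = [1, 2, 4, 5] / [3, 7] / [6] / [8]
Final shape: (4, 2, 1, 1).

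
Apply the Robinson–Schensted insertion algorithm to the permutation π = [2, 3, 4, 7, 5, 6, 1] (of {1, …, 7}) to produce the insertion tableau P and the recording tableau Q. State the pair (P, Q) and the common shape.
P = [1, 3, 4, 5, 6] / [2] / [7];  Q = [1, 2, 3, 4, 6] / [5] / [7];  common shape = (5, 1, 1)

Row-insert the values π_1, π_2, … into P one at a time, bumping the leftmost entry strictly greater than the inserted value down to the next row. The recording tableau Q records, in position (i, j), the step at which that cell was added to P.
  Insert 2 (step 1): P = [2];  Q = [1]
  Insert 3 (step 2): P = [2, 3];  Q = [1, 2]
  Insert 4 (step 3): P = [2, 3, 4];  Q = [1, 2, 3]
  Insert 7 (step 4): P = [2, 3, 4, 7];  Q = [1, 2, 3, 4]
  Insert 5 (step 5): P = [2, 3, 4, 5] / [7];  Q = [1, 2, 3, 4] / [5]
  Insert 6 (step 6): P = [2, 3, 4, 5, 6] / [7];  Q = [1, 2, 3, 4, 6] / [5]
  Insert 1 (step 7): P = [1, 3, 4, 5, 6] / [2] / [7];  Q = [1, 2, 3, 4, 6] / [5] / [7]
Final shape: (5, 1, 1).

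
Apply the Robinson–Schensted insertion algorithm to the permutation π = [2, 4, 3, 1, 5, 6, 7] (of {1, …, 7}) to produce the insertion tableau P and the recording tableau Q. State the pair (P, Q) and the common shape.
P = [1, 3, 5, 6, 7] / [2] / [4];  Q = [1, 2, 5, 6, 7] / [3] / [4];  common shape = (5, 1, 1)

Row-insert the values π_1, π_2, … into P one at a time, bumping the leftmost entry strictly greater than the inserted value down to the next row. The recording tableau Q records, in position (i, j), the step at which that cell was added to P.
  Insert 2 (step 1): P = [2];  Q = [1]
  Insert 4 (step 2): P = [2, 4];  Q = [1, 2]
  Insert 3 (step 3): P = [2, 3] / [4];  Q = [1, 2] / [3]
  Insert 1 (step 4): P = [1, 3] / [2] / [4];  Q = [1, 2] / [3] / [4]
  Insert 5 (step 5): P = [1, 3, 5] / [2] / [4];  Q = [1, 2, 5] / [3] / [4]
  Insert 6 (step 6): P = [1, 3, 5, 6] / [2] / [4];  Q = [1, 2, 5, 6] / [3] / [4]
  Insert 7 (step 7): P = [1, 3, 5, 6, 7] / [2] / [4];  Q = [1, 2, 5, 6, 7] / [3] / [4]
Final shape: (5, 1, 1).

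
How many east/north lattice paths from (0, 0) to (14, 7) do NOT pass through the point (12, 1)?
Number of paths = 115916

Total paths from (0, 0) to (14, 7): C(21, 14) = 116280. Paths through (12, 1): (paths (0, 0) → (12, 1)) × (paths (12, 1) → (14, 7)) = C(13, 12) · C(8, 2) = 13 · 28 = 364. Avoidance count = 116280 − 364 = 115916.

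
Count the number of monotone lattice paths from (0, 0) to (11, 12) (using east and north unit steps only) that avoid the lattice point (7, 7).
Number of paths = 919646

Total paths from (0, 0) to (11, 12): C(23, 11) = 1352078. Paths through (7, 7): (paths (0, 0) → (7, 7)) × (paths (7, 7) → (11, 12)) = C(14, 7) · C(9, 4) = 3432 · 126 = 432432. Avoidance count = 1352078 − 432432 = 919646.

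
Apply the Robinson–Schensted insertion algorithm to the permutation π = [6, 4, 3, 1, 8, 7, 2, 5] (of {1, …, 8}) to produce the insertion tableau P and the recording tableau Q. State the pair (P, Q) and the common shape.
P = [1, 2, 5] / [3, 7] / [4, 8] / [6];  Q = [1, 5, 8] / [2, 6] / [3, 7] / [4];  common shape = (3, 2, 2, 1)

Row-insert the values π_1, π_2, … into P one at a time, bumping the leftmost entry strictly greater than the inserted value down to the next row. The recording tableau Q records, in position (i, j), the step at which that cell was added to P.
  Insert 6 (step 1): P = [6];  Q = [1]
  Insert 4 (step 2): P = [4] / [6];  Q = [1] / [2]
  Insert 3 (step 3): P = [3] / [4] / [6];  Q = [1] / [2] / [3]
  Insert 1 (step 4): P = [1] / [3] / [4] / [6];  Q = [1] / [2] / [3] / [4]
  Insert 8 (step 5): P = [1, 8] / [3] / [4] / [6];  Q = [1, 5] / [2] / [3] / [4]
  Insert 7 (step 6): P = [1, 7] / [3, 8] / [4] / [6];  Q = [1, 5] / [2, 6] / [3] / [4]
  Insert 2 (step 7): P = [1, 2] / [3, 7] / [4, 8] / [6];  Q = [1, 5] / [2, 6] / [3, 7] / [4]
  Insert 5 (step 8): P = [1, 2, 5] / [3, 7] / [4, 8] / [6];  Q = [1, 5, 8] / [2, 6] / [3, 7] / [4]
Final shape: (3, 2, 2, 1).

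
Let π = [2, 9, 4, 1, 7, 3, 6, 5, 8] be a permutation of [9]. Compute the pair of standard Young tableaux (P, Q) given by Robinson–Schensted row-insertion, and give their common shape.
P = [1, 3, 5, 8] / [2, 4, 6] / [7] / [9];  Q = [1, 2, 5, 9] / [3, 6, 7] / [4] / [8];  common shape = (4, 3, 1, 1)

Row-insert the values π_1, π_2, … into P one at a time, bumping the leftmost entry strictly greater than the inserted value down to the next row. The recording tableau Q records, in position (i, j), the step at which that cell was added to P.
  Insert 2 (step 1): P = [2];  Q = [1]
  Insert 9 (step 2): P = [2, 9];  Q = [1, 2]
  Insert 4 (step 3): P = [2, 4] / [9];  Q = [1, 2] / [3]
  Insert 1 (step 4): P = [1, 4] / [2] / [9];  Q = [1, 2] / [3] / [4]
  Insert 7 (step 5): P = [1, 4, 7] / [2] / [9];  Q = [1, 2, 5] / [3] / [4]
  Insert 3 (step 6): P = [1, 3, 7] / [2, 4] / [9];  Q = [1, 2, 5] / [3, 6] / [4]
  Insert 6 (step 7): P = [1, 3, 6] / [2, 4, 7] / [9];  Q = [1, 2, 5] / [3, 6, 7] / [4]
  Insert 5 (step 8): P = [1, 3, 5] / [2, 4, 6] / [7] / [9];  Q = [1, 2, 5] / [3, 6, 7] / [4] / [8]
  Insert 8 (step 9): P = [1, 3, 5, 8] / [2, 4, 6] / [7] / [9];  Q = [1, 2, 5, 9] / [3, 6, 7] / [4] / [8]
Final shape: (4, 3, 1, 1).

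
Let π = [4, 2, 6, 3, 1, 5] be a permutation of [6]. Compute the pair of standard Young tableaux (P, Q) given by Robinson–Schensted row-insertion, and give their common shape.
P = [1, 3, 5] / [2, 6] / [4];  Q = [1, 3, 6] / [2, 4] / [5];  common shape = (3, 2, 1)

Row-insert the values π_1, π_2, … into P one at a time, bumping the leftmost entry strictly greater than the inserted value down to the next row. The recording tableau Q records, in position (i, j), the step at which that cell was added to P.
  Insert 4 (step 1): P = [4];  Q = [1]
  Insert 2 (step 2): P = [2] / [4];  Q = [1] / [2]
  Insert 6 (step 3): P = [2, 6] / [4];  Q = [1, 3] / [2]
  Insert 3 (step 4): P = [2, 3] / [4, 6];  Q = [1, 3] / [2, 4]
  Insert 1 (step 5): P = [1, 3] / [2, 6] / [4];  Q = [1, 3] / [2, 4] / [5]
  Insert 5 (step 6): P = [1, 3, 5] / [2, 6] / [4];  Q = [1, 3, 6] / [2, 4] / [5]
Final shape: (3, 2, 1).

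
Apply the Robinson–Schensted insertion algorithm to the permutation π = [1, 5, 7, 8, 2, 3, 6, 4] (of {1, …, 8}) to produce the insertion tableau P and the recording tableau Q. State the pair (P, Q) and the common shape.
P = [1, 2, 3, 4] / [5, 6, 8] / [7];  Q = [1, 2, 3, 4] / [5, 6, 7] / [8];  common shape = (4, 3, 1)

Row-insert the values π_1, π_2, … into P one at a time, bumping the leftmost entry strictly greater than the inserted value down to the next row. The recording tableau Q records, in position (i, j), the step at which that cell was added to P.
  Insert 1 (step 1): P = [1];  Q = [1]
  Insert 5 (step 2): P = [1, 5];  Q = [1, 2]
  Insert 7 (step 3): P = [1, 5, 7];  Q = [1, 2, 3]
  Insert 8 (step 4): P = [1, 5, 7, 8];  Q = [1, 2, 3, 4]
  Insert 2 (step 5): P = [1, 2, 7, 8] / [5];  Q = [1, 2, 3, 4] / [5]
  Insert 3 (step 6): P = [1, 2, 3, 8] / [5, 7];  Q = [1, 2, 3, 4] / [5, 6]
  Insert 6 (step 7): P = [1, 2, 3, 6] / [5, 7, 8];  Q = [1, 2, 3, 4] / [5, 6, 7]
  Insert 4 (step 8): P = [1, 2, 3, 4] / [5, 6, 8] / [7];  Q = [1, 2, 3, 4] / [5, 6, 7] / [8]
Final shape: (4, 3, 1).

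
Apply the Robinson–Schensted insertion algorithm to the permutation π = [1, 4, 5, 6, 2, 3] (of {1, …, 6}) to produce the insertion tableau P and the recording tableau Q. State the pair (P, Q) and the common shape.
P = [1, 2, 3, 6] / [4, 5];  Q = [1, 2, 3, 4] / [5, 6];  common shape = (4, 2)

Row-insert the values π_1, π_2, … into P one at a time, bumping the leftmost entry strictly greater than the inserted value down to the next row. The recording tableau Q records, in position (i, j), the step at which that cell was added to P.
  Insert 1 (step 1): P = [1];  Q = [1]
  Insert 4 (step 2): P = [1, 4];  Q = [1, 2]
  Insert 5 (step 3): P = [1, 4, 5];  Q = [1, 2, 3]
  Insert 6 (step 4): P = [1, 4, 5, 6];  Q = [1, 2, 3, 4]
  Insert 2 (step 5): P = [1, 2, 5, 6] / [4];  Q = [1, 2, 3, 4] / [5]
  Insert 3 (step 6): P = [1, 2, 3, 6] / [4, 5];  Q = [1, 2, 3, 4] / [5, 6]
Final shape: (4, 2).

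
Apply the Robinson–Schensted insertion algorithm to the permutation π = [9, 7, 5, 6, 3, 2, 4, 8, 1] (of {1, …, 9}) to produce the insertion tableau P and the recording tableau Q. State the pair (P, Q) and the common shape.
P = [1, 4, 8] / [2, 6] / [3] / [5] / [7] / [9];  Q = [1, 4, 8] / [2, 7] / [3] / [5] / [6] / [9];  common shape = (3, 2, 1, 1, 1, 1)

Row-insert the values π_1, π_2, … into P one at a time, bumping the leftmost entry strictly greater than the inserted value down to the next row. The recording tableau Q records, in position (i, j), the step at which that cell was added to P.
  Insert 9 (step 1): P = [9];  Q = [1]
  Insert 7 (step 2): P = [7] / [9];  Q = [1] / [2]
  Insert 5 (step 3): P = [5] / [7] / [9];  Q = [1] / [2] / [3]
  Insert 6 (step 4): P = [5, 6] / [7] / [9];  Q = [1, 4] / [2] / [3]
  Insert 3 (step 5): P = [3, 6] / [5] / [7] / [9];  Q = [1, 4] / [2] / [3] / [5]
  Insert 2 (step 6): P = [2, 6] / [3] / [5] / [7] / [9];  Q = [1, 4] / [2] / [3] / [5] / [6]
  Insert 4 (step 7): P = [2, 4] / [3, 6] / [5] / [7] / [9];  Q = [1, 4] / [2, 7] / [3] / [5] / [6]
  Insert 8 (step 8): P = [2, 4, 8] / [3, 6] / [5] / [7] / [9];  Q = [1, 4, 8] / [2, 7] / [3] / [5] / [6]
  Insert 1 (step 9): P = [1, 4, 8] / [2, 6] / [3] / [5] / [7] / [9];  Q = [1, 4, 8] / [2, 7] / [3] / [5] / [6] / [9]
Final shape: (3, 2, 1, 1, 1, 1).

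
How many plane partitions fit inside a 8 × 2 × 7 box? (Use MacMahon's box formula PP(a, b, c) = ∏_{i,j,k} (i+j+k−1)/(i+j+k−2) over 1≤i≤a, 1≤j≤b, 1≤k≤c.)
PP(8, 2, 7) = 9202050

Evaluate the triple product over i = 1..8, j = 1..2, k = 1..7. The factors are (2/1) · (3/2) · (4/3) · (5/4) · (6/5) · (7/6) · (8/7) · (3/2) · … (112 factors total). The numerators and denominators telescope so the product is an integer; carrying out the multiplication exactly gives PP(8, 2, 7) = 9202050.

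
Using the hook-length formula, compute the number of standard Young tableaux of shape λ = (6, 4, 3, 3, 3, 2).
# SYT of shape (6, 4, 3, 3, 3, 2) = 299984958

Hook-length formula: f^λ = n! / Π hook(c), product over all cells c of the Young diagram. For λ = (6, 4, 3, 3, 3, 2), n = 21 boxes. Hook lengths by row (left-to-right, top-to-bottom): [11, 10, 8, 4, 2, 1]; [8, 7, 5, 1]; [6, 5, 3]; [5, 4, 2]; [4, 3, 1]; [2, 1]. Product of hooks = 170311680000. So f^λ = 21! / 170311680000 = 51090942171709440000 / 170311680000 = 299984958.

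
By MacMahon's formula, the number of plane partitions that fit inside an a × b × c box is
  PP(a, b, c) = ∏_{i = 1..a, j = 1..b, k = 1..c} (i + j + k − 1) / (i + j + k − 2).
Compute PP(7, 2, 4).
PP(7, 2, 4) = 32670

Evaluate the triple product over i = 1..7, j = 1..2, k = 1..4. The factors are (2/1) · (3/2) · (4/3) · (5/4) · (3/2) · (4/3) · (5/4) · (6/5) · … (56 factors total). The numerators and denominators telescope so the product is an integer; carrying out the multiplication exactly gives PP(7, 2, 4) = 32670.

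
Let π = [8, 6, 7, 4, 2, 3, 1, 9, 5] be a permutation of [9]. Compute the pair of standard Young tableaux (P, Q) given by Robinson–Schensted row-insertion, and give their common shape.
P = [1, 3, 5] / [2, 7, 9] / [4] / [6] / [8];  Q = [1, 3, 8] / [2, 6, 9] / [4] / [5] / [7];  common shape = (3, 3, 1, 1, 1)

Row-insert the values π_1, π_2, … into P one at a time, bumping the leftmost entry strictly greater than the inserted value down to the next row. The recording tableau Q records, in position (i, j), the step at which that cell was added to P.
  Insert 8 (step 1): P = [8];  Q = [1]
  Insert 6 (step 2): P = [6] / [8];  Q = [1] / [2]
  Insert 7 (step 3): P = [6, 7] / [8];  Q = [1, 3] / [2]
  Insert 4 (step 4): P = [4, 7] / [6] / [8];  Q = [1, 3] / [2] / [4]
  Insert 2 (step 5): P = [2, 7] / [4] / [6] / [8];  Q = [1, 3] / [2] / [4] / [5]
  Insert 3 (step 6): P = [2, 3] / [4, 7] / [6] / [8];  Q = [1, 3] / [2, 6] / [4] / [5]
  Insert 1 (step 7): P = [1, 3] / [2, 7] / [4] / [6] / [8];  Q = [1, 3] / [2, 6] / [4] / [5] / [7]
  Insert 9 (step 8): P = [1, 3, 9] / [2, 7] / [4] / [6] / [8];  Q = [1, 3, 8] / [2, 6] / [4] / [5] / [7]
  Insert 5 (step 9): P = [1, 3, 5] / [2, 7, 9] / [4] / [6] / [8];  Q = [1, 3, 8] / [2, 6, 9] / [4] / [5] / [7]
Final shape: (3, 3, 1, 1, 1).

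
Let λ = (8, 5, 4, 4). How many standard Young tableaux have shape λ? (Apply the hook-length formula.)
# SYT of shape (8, 5, 4, 4) = 88884432

Hook-length formula: f^λ = n! / Π hook(c), product over all cells c of the Young diagram. For λ = (8, 5, 4, 4), n = 21 boxes. Hook lengths by row (left-to-right, top-to-bottom): [11, 10, 9, 8, 5, 3, 2, 1]; [7, 6, 5, 4, 1]; [5, 4, 3, 2]; [4, 3, 2, 1]. Product of hooks = 574801920000. So f^λ = 21! / 574801920000 = 51090942171709440000 / 574801920000 = 88884432.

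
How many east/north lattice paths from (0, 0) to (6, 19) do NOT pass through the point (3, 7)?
Number of paths = 122500

Total paths from (0, 0) to (6, 19): C(25, 6) = 177100. Paths through (3, 7): (paths (0, 0) → (3, 7)) × (paths (3, 7) → (6, 19)) = C(10, 3) · C(15, 3) = 120 · 455 = 54600. Avoidance count = 177100 − 54600 = 122500.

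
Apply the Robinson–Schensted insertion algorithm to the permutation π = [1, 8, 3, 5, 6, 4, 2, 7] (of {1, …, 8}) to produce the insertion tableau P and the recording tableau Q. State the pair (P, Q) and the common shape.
P = [1, 2, 4, 6, 7] / [3] / [5] / [8];  Q = [1, 2, 4, 5, 8] / [3] / [6] / [7];  common shape = (5, 1, 1, 1)

Row-insert the values π_1, π_2, … into P one at a time, bumping the leftmost entry strictly greater than the inserted value down to the next row. The recording tableau Q records, in position (i, j), the step at which that cell was added to P.
  Insert 1 (step 1): P = [1];  Q = [1]
  Insert 8 (step 2): P = [1, 8];  Q = [1, 2]
  Insert 3 (step 3): P = [1, 3] / [8];  Q = [1, 2] / [3]
  Insert 5 (step 4): P = [1, 3, 5] / [8];  Q = [1, 2, 4] / [3]
  Insert 6 (step 5): P = [1, 3, 5, 6] / [8];  Q = [1, 2, 4, 5] / [3]
  Insert 4 (step 6): P = [1, 3, 4, 6] / [5] / [8];  Q = [1, 2, 4, 5] / [3] / [6]
  Insert 2 (step 7): P = [1, 2, 4, 6] / [3] / [5] / [8];  Q = [1, 2, 4, 5] / [3] / [6] / [7]
  Insert 7 (step 8): P = [1, 2, 4, 6, 7] / [3] / [5] / [8];  Q = [1, 2, 4, 5, 8] / [3] / [6] / [7]
Final shape: (5, 1, 1, 1).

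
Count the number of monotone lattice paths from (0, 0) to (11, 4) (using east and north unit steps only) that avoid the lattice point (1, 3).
Number of paths = 1321

Total paths from (0, 0) to (11, 4): C(15, 11) = 1365. Paths through (1, 3): (paths (0, 0) → (1, 3)) × (paths (1, 3) → (11, 4)) = C(4, 1) · C(11, 10) = 4 · 11 = 44. Avoidance count = 1365 − 44 = 1321.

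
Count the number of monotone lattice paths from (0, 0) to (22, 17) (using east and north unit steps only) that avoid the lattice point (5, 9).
Number of paths = 48855804660

Total paths from (0, 0) to (22, 17): C(39, 22) = 51021117810. Paths through (5, 9): (paths (0, 0) → (5, 9)) × (paths (5, 9) → (22, 17)) = C(14, 5) · C(25, 17) = 2002 · 1081575 = 2165313150. Avoidance count = 51021117810 − 2165313150 = 48855804660.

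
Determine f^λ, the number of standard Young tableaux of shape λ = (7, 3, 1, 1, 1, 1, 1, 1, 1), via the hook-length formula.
# SYT of shape (7, 3, 1, 1, 1, 1, 1, 1, 1) = 233376

Hook-length formula: f^λ = n! / Π hook(c), product over all cells c of the Young diagram. For λ = (7, 3, 1, 1, 1, 1, 1, 1, 1), n = 17 boxes. Hook lengths by row (left-to-right, top-to-bottom): [15, 7, 6, 4, 3, 2, 1]; [10, 2, 1]; [7]; [6]; [5]; [4]; [3]; [2]; [1]. Product of hooks = 1524096000. So f^λ = 17! / 1524096000 = 355687428096000 / 1524096000 = 233376.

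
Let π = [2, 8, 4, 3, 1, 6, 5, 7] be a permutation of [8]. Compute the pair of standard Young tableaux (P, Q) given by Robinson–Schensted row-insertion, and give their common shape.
P = [1, 3, 5, 7] / [2, 6] / [4] / [8];  Q = [1, 2, 6, 8] / [3, 7] / [4] / [5];  common shape = (4, 2, 1, 1)

Row-insert the values π_1, π_2, … into P one at a time, bumping the leftmost entry strictly greater than the inserted value down to the next row. The recording tableau Q records, in position (i, j), the step at which that cell was added to P.
  Insert 2 (step 1): P = [2];  Q = [1]
  Insert 8 (step 2): P = [2, 8];  Q = [1, 2]
  Insert 4 (step 3): P = [2, 4] / [8];  Q = [1, 2] / [3]
  Insert 3 (step 4): P = [2, 3] / [4] / [8];  Q = [1, 2] / [3] / [4]
  Insert 1 (step 5): P = [1, 3] / [2] / [4] / [8];  Q = [1, 2] / [3] / [4] / [5]
  Insert 6 (step 6): P = [1, 3, 6] / [2] / [4] / [8];  Q = [1, 2, 6] / [3] / [4] / [5]
  Insert 5 (step 7): P = [1, 3, 5] / [2, 6] / [4] / [8];  Q = [1, 2, 6] / [3, 7] / [4] / [5]
  Insert 7 (step 8): P = [1, 3, 5, 7] / [2, 6] / [4] / [8];  Q = [1, 2, 6, 8] / [3, 7] / [4] / [5]
Final shape: (4, 2, 1, 1).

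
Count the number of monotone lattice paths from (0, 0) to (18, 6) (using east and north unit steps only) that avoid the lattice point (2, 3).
Number of paths = 124906

Total paths from (0, 0) to (18, 6): C(24, 18) = 134596. Paths through (2, 3): (paths (0, 0) → (2, 3)) × (paths (2, 3) → (18, 6)) = C(5, 2) · C(19, 16) = 10 · 969 = 9690. Avoidance count = 134596 − 9690 = 124906.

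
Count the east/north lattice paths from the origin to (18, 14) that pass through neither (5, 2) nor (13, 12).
Number of paths = 272320278

Inclusion–exclusion. Total paths: C(32, 18) = 471435600. Through P₁: C(7, 5)·C(25, 13) = 109206300. Through P₂: C(25, 13)·C(7, 5) = 109206300. Since P₁ is strictly southwest of P₂, a monotone path through both must visit P₁ then P₂; paths through both = C(7, 5)·C(18, 8)·C(7, 5) = 19297278. Avoid both = 471435600 − 109206300 − 109206300 + 19297278 = 272320278.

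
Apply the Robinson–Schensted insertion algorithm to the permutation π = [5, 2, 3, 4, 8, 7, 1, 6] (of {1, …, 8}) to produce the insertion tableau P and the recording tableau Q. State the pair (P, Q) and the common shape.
P = [1, 3, 4, 6] / [2, 7] / [5, 8];  Q = [1, 3, 4, 5] / [2, 6] / [7, 8];  common shape = (4, 2, 2)

Row-insert the values π_1, π_2, … into P one at a time, bumping the leftmost entry strictly greater than the inserted value down to the next row. The recording tableau Q records, in position (i, j), the step at which that cell was added to P.
  Insert 5 (step 1): P = [5];  Q = [1]
  Insert 2 (step 2): P = [2] / [5];  Q = [1] / [2]
  Insert 3 (step 3): P = [2, 3] / [5];  Q = [1, 3] / [2]
  Insert 4 (step 4): P = [2, 3, 4] / [5];  Q = [1, 3, 4] / [2]
  Insert 8 (step 5): P = [2, 3, 4, 8] / [5];  Q = [1, 3, 4, 5] / [2]
  Insert 7 (step 6): P = [2, 3, 4, 7] / [5, 8];  Q = [1, 3, 4, 5] / [2, 6]
  Insert 1 (step 7): P = [1, 3, 4, 7] / [2, 8] / [5];  Q = [1, 3, 4, 5] / [2, 6] / [7]
  Insert 6 (step 8): P = [1, 3, 4, 6] / [2, 7] / [5, 8];  Q = [1, 3, 4, 5] / [2, 6] / [7, 8]
Final shape: (4, 2, 2).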